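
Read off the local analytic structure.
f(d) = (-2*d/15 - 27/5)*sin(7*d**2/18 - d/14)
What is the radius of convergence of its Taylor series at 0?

The radius of convergence is infinite.

The factor sin(7*d**2/18 - d/14) is entire and contributes no finite singular point.
The polynomial part has no poles.
No finite singular points: the Taylor series at 0 converges everywhere.


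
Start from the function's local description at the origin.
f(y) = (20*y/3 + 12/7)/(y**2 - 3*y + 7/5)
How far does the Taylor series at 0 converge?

The radius of convergence is 3/2 - (1/10)*sqrt(85).

Denominator factor (y**2 - 3*y + 7/5): discriminant 17/5, real irrational roots 3/2 + (1/10)*sqrt(85) and 3/2 - (1/10)*sqrt(85); poles of order 1, moduli 3/2 + (1/10)*sqrt(85) and 3/2 - (1/10)*sqrt(85).
The radius of convergence is the smallest modulus among the singular points: 3/2 - (1/10)*sqrt(85).


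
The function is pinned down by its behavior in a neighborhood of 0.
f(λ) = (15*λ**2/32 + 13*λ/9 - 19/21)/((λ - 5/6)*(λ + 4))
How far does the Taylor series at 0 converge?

Denominator factor (λ - 5/6): pole of order 1 at 5/6, modulus 5/6.
Denominator factor (λ + 4): pole of order 1 at -4, modulus 4.
The radius of convergence is the smallest modulus among the singular points: 5/6.

The radius of convergence is 5/6.


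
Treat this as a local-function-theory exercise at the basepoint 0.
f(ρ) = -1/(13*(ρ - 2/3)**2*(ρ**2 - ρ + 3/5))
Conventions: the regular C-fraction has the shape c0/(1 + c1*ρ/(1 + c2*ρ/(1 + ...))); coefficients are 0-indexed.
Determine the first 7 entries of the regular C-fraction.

Taylor coefficients (expand at 0): a_0 = -15/52, a_1 = -35/26, a_2 = -2315/624, a_3 = -14665/1872, a_4 = -318425/22464, a_5 = -15365/648, a_6 = -31454135/808704.
c0 = a_0 = -15/52. Peel one level at a time: if S = 1 + c*ρ/S' with S'(0) = 1, then c is the ρ-coefficient of S and S' = c*ρ/(S - 1).
S_1 = c0/f = 1 + (-14/3)*ρ + (107/12)*ρ^2 + ...; c1 = -14/3.
S_2 = c1*ρ/(S_1 - 1) = 1 + (107/56)*ρ + (5569/3136)*ρ^2 + ...; c2 = 107/56.
S_3 = c2*ρ/(S_2 - 1) = 1 + (-5569/5992)*ρ + (6210/11449)*ρ^2 + ...; c3 = -5569/5992.
S_4 = c3*ρ/(S_3 - 1) = 1 + (347760/595883)*ρ + (14553000/31013761)*ρ^2 + ...; c4 = 347760/595883.
S_5 = c4*ρ/(S_4 - 1) = 1 + (-205975/256174)*ρ + (535/2116)*ρ^2 + ...; c5 = -205975/256174.
S_6 = c5*ρ/(S_5 - 1) = 1 + (5569/17710)*ρ + ...; c6 = 5569/17710.

The regular C-fraction coefficients are [-15/52, -14/3, 107/56, -5569/5992, 347760/595883, -205975/256174, 5569/17710].


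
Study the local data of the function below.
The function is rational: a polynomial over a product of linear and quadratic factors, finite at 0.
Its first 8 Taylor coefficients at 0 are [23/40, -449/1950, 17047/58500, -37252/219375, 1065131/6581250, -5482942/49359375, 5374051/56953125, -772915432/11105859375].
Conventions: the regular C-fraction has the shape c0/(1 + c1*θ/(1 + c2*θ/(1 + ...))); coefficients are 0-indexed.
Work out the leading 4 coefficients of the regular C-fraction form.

The regular C-fraction coefficients are [23/40, 1796/4485, 232283/268502, -897/898].

Taylor coefficients (read off): a_0 = 23/40, a_1 = -449/1950, a_2 = 17047/58500, a_3 = -37252/219375.
c0 = a_0 = 23/40. Peel one level at a time: if S = 1 + c*θ/S' with S'(0) = 1, then c is the θ-coefficient of S and S' = c*θ/(S - 1).
S_1 = c0/f = 1 + (1796/4485)*θ + (-464566/1341015)*θ^2 + ...; c1 = 1796/4485.
S_2 = c1*θ/(S_1 - 1) = 1 + (232283/268502)*θ + (696849/806404)*θ^2 + ...; c2 = 232283/268502.
S_3 = c2*θ/(S_2 - 1) = 1 + (-897/898)*θ + ...; c3 = -897/898.


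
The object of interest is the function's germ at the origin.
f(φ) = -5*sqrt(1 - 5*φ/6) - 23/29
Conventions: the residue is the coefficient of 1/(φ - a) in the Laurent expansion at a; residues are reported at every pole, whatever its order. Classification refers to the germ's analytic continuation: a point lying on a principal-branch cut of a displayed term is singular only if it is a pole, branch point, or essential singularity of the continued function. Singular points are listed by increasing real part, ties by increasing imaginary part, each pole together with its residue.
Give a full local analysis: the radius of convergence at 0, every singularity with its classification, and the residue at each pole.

Branch term (-5)*sqrt(1 - φ/(6/5)): its argument vanishes at φ = 6/5, a square-root branch point, modulus 6/5.
The radius of convergence is the smallest modulus among the singular points: 6/5.

Radius of convergence at 0: 6/5.
At 6/5: an algebraic (square-root) branch point.


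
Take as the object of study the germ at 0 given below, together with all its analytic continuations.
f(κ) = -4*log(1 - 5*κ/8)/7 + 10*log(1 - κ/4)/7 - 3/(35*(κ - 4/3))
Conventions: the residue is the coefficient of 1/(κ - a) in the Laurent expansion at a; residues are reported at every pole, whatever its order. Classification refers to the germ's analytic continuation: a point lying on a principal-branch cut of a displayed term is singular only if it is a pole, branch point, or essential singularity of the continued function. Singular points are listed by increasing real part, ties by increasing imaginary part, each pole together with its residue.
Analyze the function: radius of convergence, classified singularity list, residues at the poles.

Radius of convergence at 0: 4/3.
At 4/3: a pole of order 1; residue -3/35.
At 8/5: a logarithmic branch point.
At 4: a logarithmic branch point.

Denominator factor (κ - 4/3): pole of order 1 at 4/3, modulus 4/3.
Branch term (10/7)*log(1 - κ/(4)): its argument vanishes at κ = 4, a logarithmic branch point, modulus 4.
Branch term (-4/7)*log(1 - κ/(8/5)): its argument vanishes at κ = 8/5, a logarithmic branch point, modulus 8/5.
The radius of convergence is the smallest modulus among the singular points: 4/3.
The branch terms are analytic at 4/3 and contribute nothing to the residue; only the rational part matters.
At the order-1 pole 4/3 set g(κ) = (κ - (4/3))*(rational part) = -3/35.
Simple pole: residue = g(a) at a = 4/3, which is -3/35.
List the singular points by increasing real part (a conjugate pair: the negative imaginary part first).


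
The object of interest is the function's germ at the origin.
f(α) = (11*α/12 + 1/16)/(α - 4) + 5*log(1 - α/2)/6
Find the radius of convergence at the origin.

Denominator factor (α - 4): pole of order 1 at 4, modulus 4.
Branch term (5/6)*log(1 - α/(2)): its argument vanishes at α = 2, a logarithmic branch point, modulus 2.
The radius of convergence is the smallest modulus among the singular points: 2.

The radius of convergence is 2.


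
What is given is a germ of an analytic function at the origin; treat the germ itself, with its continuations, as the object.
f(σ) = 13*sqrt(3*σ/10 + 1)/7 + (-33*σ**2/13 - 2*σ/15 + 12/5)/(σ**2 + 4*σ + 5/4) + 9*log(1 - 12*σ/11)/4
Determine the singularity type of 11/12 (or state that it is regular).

The point is a logarithmic branch point.

The term (9/4)*log(1 - σ/(11/12)) has argument 1 - 11/12/(11/12) = 0 at 11/12: a logarithmic (infinitely-sheeted) branch point; the remaining terms are analytic or single-valued there.


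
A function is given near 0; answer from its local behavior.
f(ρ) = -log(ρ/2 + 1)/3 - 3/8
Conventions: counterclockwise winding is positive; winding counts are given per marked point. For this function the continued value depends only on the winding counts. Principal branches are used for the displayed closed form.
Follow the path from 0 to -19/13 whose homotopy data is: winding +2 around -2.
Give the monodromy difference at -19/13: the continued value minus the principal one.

The rational part is single-valued and drops out of the difference; each branch term changes only by its own monodromy.
(-1/3)*log(1 - ρ/(-2)): each positive loop around -2 adds 2*pi*i to the log, so winding +2 contributes (-1/3)*(2)*2*pi*i = -(4/3)*pi*i.
Summing the contributions at ρ = -19/13 gives -(4/3)*pi*i.

Continued minus principal equals -(4/3)*pi*i.


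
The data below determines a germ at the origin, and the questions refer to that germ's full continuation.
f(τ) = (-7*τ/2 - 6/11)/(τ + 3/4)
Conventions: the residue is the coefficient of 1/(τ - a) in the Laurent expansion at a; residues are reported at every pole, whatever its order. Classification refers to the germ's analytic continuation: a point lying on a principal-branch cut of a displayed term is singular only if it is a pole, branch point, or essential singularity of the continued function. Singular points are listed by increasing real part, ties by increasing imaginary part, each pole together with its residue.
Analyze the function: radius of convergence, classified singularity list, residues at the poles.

Denominator factor (τ + 3/4): pole of order 1 at -3/4, modulus 3/4.
The radius of convergence is the smallest modulus among the singular points: 3/4.
At the order-1 pole -3/4 set g(τ) = (τ - (-3/4))*f(τ) = -7*τ/2 - 6/11.
Simple pole: residue = g(a) at a = -3/4, which is 183/88.

Radius of convergence at 0: 3/4.
At -3/4: a pole of order 1; residue 183/88.


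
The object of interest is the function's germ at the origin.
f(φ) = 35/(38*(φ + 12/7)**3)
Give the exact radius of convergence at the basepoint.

The radius of convergence is 12/7.

Denominator factor (φ + 12/7)^3: pole of order 3 at -12/7, modulus 12/7.
The radius of convergence is the smallest modulus among the singular points: 12/7.


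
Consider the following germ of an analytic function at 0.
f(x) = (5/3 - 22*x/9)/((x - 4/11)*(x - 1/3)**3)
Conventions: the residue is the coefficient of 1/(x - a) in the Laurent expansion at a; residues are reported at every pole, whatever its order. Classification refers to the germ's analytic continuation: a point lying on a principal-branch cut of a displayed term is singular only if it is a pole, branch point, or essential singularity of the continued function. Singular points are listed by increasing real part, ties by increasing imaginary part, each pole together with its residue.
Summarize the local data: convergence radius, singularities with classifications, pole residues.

Radius of convergence at 0: 1/3.
At 1/3: a pole of order 3; residue -27951.
At 4/11: a pole of order 1; residue 27951.

Denominator factor (x - 1/3)^3: pole of order 3 at 1/3, modulus 1/3.
Denominator factor (x - 4/11): pole of order 1 at 4/11, modulus 4/11.
The radius of convergence is the smallest modulus among the singular points: 1/3.
At the order-3 pole 1/3 set g(x) = (x - (1/3))^3*f(x) = (5/3 - 22*x/9)/(x - 4/11).
Order-3 pole: residue = g''(a)/2; g''(1/3) = -55902, so the residue is -27951.
At the order-1 pole 4/11 set g(x) = (x - (4/11))*f(x) = (5/3 - 22*x/9)/(x - 1/3)**3.
Simple pole: residue = g(a) at a = 4/11, which is 27951.
List the singular points by increasing real part (a conjugate pair: the negative imaginary part first).


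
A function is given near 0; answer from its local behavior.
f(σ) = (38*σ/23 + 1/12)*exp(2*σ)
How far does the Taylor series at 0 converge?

The radius of convergence is infinite.

The factor exp(2*σ) is entire and contributes no finite singular point.
The polynomial part has no poles.
No finite singular points: the Taylor series at 0 converges everywhere.


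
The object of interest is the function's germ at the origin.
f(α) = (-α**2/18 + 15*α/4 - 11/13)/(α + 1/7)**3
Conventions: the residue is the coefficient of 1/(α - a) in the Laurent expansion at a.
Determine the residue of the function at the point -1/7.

At the order-3 pole -1/7 set g(α) = (α - (-1/7))^3*f(α) = -α**2/18 + 15*α/4 - 11/13.
Order-3 pole: residue = g''(a)/2; g''(-1/7) = -1/9, so the residue is -1/18.

The residue is -1/18.


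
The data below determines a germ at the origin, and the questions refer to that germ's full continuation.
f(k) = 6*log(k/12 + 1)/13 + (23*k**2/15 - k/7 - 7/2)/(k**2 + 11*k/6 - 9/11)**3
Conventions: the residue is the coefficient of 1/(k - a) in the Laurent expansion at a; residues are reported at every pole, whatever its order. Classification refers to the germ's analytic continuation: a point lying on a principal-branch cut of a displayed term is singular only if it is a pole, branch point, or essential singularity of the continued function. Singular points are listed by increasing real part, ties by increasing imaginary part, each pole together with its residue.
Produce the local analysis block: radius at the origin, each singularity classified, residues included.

Radius of convergence at 0: -11/12 + (1/132)*sqrt(28897).
At -12: a logarithmic branch point.
At -11/12 - (1/132)*sqrt(28897): a pole of order 3; residue (578593224/634524305905)*sqrt(28897).
At -11/12 + (1/132)*sqrt(28897): a pole of order 3; residue -(578593224/634524305905)*sqrt(28897).


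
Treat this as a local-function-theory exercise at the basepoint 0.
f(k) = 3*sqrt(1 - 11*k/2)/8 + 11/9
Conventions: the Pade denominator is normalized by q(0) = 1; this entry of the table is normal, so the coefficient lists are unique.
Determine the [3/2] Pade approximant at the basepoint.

The Pade approximant has numerator coefficients [115/72, -2827/288, 20449/1536, -3993/2048]; denominator coefficients [1, -11/2, 363/64].

Taylor coefficients needed (expand at 0): a_0 = 115/72, a_1 = -33/32, a_2 = -363/256, a_3 = -3993/1024, a_4 = -219615/16384, a_5 = -3382071/65536.
Write the denominator as Q(k) = 1 + q1*k + q2*k^2. Requiring Q*f - P = O(k^6) with deg P <= 3 kills the coefficients of k^4..k^5 in Q*f:
  k^4: a_4 + q1*a_3 + q2*a_2 = 0, i.e. -219615/16384 + (-3993/1024)*q1 + (-363/256)*q2 = 0.
  k^5: a_5 + q1*a_4 + q2*a_3 = 0, i.e. -3382071/65536 + (-219615/16384)*q1 + (-3993/1024)*q2 = 0.
Solving this linear system: q1 = -11/2, q2 = 363/64.
The numerator is Q*f truncated at degree 3: P0 = a_0 = 115/72; P1 = a_1 + q1*a_0 = -2827/288; P2 = a_2 + q1*a_1 + q2*a_0 = 20449/1536; P3 = a_3 + q1*a_2 + q2*a_1 = -3993/2048.


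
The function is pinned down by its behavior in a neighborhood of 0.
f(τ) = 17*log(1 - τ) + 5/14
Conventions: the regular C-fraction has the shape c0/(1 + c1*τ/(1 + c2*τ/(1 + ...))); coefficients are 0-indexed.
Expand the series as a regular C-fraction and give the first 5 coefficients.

Taylor coefficients (expand at 0): a_0 = 5/14, a_1 = -17, a_2 = -17/2, a_3 = -17/3, a_4 = -17/4.
c0 = a_0 = 5/14. Peel one level at a time: if S = 1 + c*τ/S' with S'(0) = 1, then c is the τ-coefficient of S and S' = c*τ/(S - 1).
S_1 = c0/f = 1 + (238/5)*τ + (57239/25)*τ^2 + ...; c1 = 238/5.
S_2 = c1*τ/(S_1 - 1) = 1 + (-481/10)*τ + (-1/12)*τ^2 + ...; c2 = -481/10.
S_3 = c2*τ/(S_2 - 1) = 1 + (-5/2886)*τ + (-3595/4164498)*τ^2 + ...; c3 = -5/2886.
S_4 = c3*τ/(S_3 - 1) = 1 + (-719/1443)*τ + ...; c4 = -719/1443.

The regular C-fraction coefficients are [5/14, 238/5, -481/10, -5/2886, -719/1443].


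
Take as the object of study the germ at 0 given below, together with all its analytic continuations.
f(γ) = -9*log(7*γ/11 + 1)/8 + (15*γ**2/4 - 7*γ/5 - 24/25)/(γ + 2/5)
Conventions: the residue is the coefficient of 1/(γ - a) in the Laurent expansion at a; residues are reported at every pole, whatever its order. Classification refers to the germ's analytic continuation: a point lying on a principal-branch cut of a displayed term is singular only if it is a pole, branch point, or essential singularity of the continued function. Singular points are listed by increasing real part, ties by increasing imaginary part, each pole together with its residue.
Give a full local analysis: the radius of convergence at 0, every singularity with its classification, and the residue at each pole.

Denominator factor (γ + 2/5): pole of order 1 at -2/5, modulus 2/5.
Branch term (-9/8)*log(1 - γ/(-11/7)): its argument vanishes at γ = -11/7, a logarithmic branch point, modulus 11/7.
The radius of convergence is the smallest modulus among the singular points: 2/5.
The branch term is analytic at -2/5 and contributes nothing to the residue; only the rational part matters.
At the order-1 pole -2/5 set g(γ) = (γ - (-2/5))*(rational part) = 15*γ**2/4 - 7*γ/5 - 24/25.
Simple pole: residue = g(a) at a = -2/5, which is 1/5.
List the singular points by increasing real part (a conjugate pair: the negative imaginary part first).

Radius of convergence at 0: 2/5.
At -11/7: a logarithmic branch point.
At -2/5: a pole of order 1; residue 1/5.


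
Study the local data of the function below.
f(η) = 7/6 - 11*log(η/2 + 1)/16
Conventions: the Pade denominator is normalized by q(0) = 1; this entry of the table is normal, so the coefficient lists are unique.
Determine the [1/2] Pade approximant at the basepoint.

Taylor coefficients needed (expand at 0): a_0 = 7/6, a_1 = -11/32, a_2 = 11/128, a_3 = -11/384.
Write the denominator as Q(η) = 1 + q1*η + q2*η^2. Requiring Q*f - P = O(η^4) with deg P <= 1 kills the coefficients of η^2..η^3 in Q*f:
  η^2: a_2 + q1*a_1 + q2*a_0 = 0, i.e. 11/128 + (-11/32)*q1 + (7/6)*q2 = 0.
  η^3: a_3 + q1*a_2 + q2*a_1 = 0, i.e. -11/384 + (11/128)*q1 + (-11/32)*q2 = 0.
Solving this linear system: q1 = -13/60, q2 = -11/80.
The numerator is Q*f truncated at degree 1: P0 = a_0 = 7/6; P1 = a_1 + q1*a_0 = -859/1440.

The Pade approximant has numerator coefficients [7/6, -859/1440]; denominator coefficients [1, -13/60, -11/80].


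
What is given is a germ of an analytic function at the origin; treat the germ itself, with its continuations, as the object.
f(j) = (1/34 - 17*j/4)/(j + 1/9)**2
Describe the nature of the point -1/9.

The denominator factor j + 1/9 vanishes at -1/9 and appears to the power 2; the numerator there equals 307/612, nonzero, and no other factor vanishes.
Hence a pole whose order is the multiplicity, 2.

The point is a pole of order 2.


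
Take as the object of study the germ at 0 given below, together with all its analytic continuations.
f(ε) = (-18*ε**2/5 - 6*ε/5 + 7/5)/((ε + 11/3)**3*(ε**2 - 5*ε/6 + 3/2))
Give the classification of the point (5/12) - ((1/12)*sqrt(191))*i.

The denominator factor ε**2 - 5*ε/6 + 3/2 vanishes at (5/12) - ((1/12)*sqrt(191))*i and appears to the power 1; the numerator there equals (101/20) + ((7/20)*sqrt(191))*i, nonzero, and no other factor vanishes.
Hence a pole whose order is the multiplicity, 1.

The point is a pole of order 1.


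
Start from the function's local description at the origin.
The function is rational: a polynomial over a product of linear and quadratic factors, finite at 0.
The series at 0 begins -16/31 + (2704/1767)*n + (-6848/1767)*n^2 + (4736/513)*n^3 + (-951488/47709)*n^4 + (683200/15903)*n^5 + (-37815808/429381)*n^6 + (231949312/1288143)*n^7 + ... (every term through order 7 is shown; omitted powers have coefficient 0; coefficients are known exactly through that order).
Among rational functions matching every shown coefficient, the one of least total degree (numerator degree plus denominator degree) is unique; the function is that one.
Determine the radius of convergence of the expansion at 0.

No rational of total degree below 5 reproduces all 8 coefficients; solving the [1/4] Pade equations on them gives f(n) = (4*n/19 - 4/31)/(n**2 - n/3 - 1/2)**2, whose expansion matches every shown term.
Denominator factor (n**2 - n/3 - 1/2)^2: discriminant 19/9, real irrational roots 1/6 + (1/6)*sqrt(19) and 1/6 - (1/6)*sqrt(19); poles of order 2, moduli 1/6 + (1/6)*sqrt(19) and -1/6 + (1/6)*sqrt(19).
The radius of convergence is the smallest modulus among the singular points: -1/6 + (1/6)*sqrt(19).

The radius of convergence is -1/6 + (1/6)*sqrt(19).


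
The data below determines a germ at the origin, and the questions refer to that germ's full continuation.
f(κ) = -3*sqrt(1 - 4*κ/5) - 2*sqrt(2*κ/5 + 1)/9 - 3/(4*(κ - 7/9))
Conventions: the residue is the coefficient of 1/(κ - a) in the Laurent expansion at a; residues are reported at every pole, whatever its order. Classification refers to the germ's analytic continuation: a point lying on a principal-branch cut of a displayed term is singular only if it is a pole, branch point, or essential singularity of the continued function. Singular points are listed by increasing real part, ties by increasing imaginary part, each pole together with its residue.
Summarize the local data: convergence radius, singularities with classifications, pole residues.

Radius of convergence at 0: 7/9.
At -5/2: an algebraic (square-root) branch point.
At 7/9: a pole of order 1; residue -3/4.
At 5/4: an algebraic (square-root) branch point.

Denominator factor (κ - 7/9): pole of order 1 at 7/9, modulus 7/9.
Branch term (-3)*sqrt(1 - κ/(5/4)): its argument vanishes at κ = 5/4, a square-root branch point, modulus 5/4.
Branch term (-2/9)*sqrt(1 - κ/(-5/2)): its argument vanishes at κ = -5/2, a square-root branch point, modulus 5/2.
The radius of convergence is the smallest modulus among the singular points: 7/9.
The branch terms are analytic at 7/9 and contribute nothing to the residue; only the rational part matters.
At the order-1 pole 7/9 set g(κ) = (κ - (7/9))*(rational part) = -3/4.
Simple pole: residue = g(a) at a = 7/9, which is -3/4.
List the singular points by increasing real part (a conjugate pair: the negative imaginary part first).


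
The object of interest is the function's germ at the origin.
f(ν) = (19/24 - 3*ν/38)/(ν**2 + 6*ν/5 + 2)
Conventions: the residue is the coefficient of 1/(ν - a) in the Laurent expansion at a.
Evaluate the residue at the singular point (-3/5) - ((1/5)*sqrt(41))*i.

The residue is (-3/76) + ((1913/37392)*sqrt(41))*i.

The factor ν**2 + 6*ν/5 + 2 splits as (ν - a)(ν - a') with a = (-3/5) - ((1/5)*sqrt(41))*i, a' = (-3/5) + ((1/5)*sqrt(41))*i. At the order-1 pole a set g(ν) = (ν - a)*f(ν) = [19/24 - 3*ν/38] / (ν - a').
Simple pole: residue = g(a) at a = (-3/5) - ((1/5)*sqrt(41))*i, which is (-3/76) + ((1913/37392)*sqrt(41))*i.


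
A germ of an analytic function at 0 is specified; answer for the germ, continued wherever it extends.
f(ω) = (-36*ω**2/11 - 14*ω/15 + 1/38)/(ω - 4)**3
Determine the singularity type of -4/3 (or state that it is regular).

Denominator factors: ω - 4 = -16/3 at ω = -4/3 — none vanishes.
So the germ continues analytically to -4/3.

The point is a regular point.


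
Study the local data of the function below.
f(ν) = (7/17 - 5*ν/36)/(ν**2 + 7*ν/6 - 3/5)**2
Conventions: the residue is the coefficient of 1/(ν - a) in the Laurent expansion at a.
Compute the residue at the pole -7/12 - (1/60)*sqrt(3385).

The residue is (18095/7791593)*sqrt(3385).

The factor ν**2 + 7*ν/6 - 3/5 splits as (ν - a)(ν - a') with a = -7/12 - (1/60)*sqrt(3385), a' = -7/12 + (1/60)*sqrt(3385). At the order-2 pole a set g(ν) = (ν - a)^2*f(ν) = [7/17 - 5*ν/36] / (ν - a')^2.
Order-2 pole: residue = g'(a); g'(-7/12 - (1/60)*sqrt(3385)) = (18095/7791593)*sqrt(3385), so the residue is (18095/7791593)*sqrt(3385).


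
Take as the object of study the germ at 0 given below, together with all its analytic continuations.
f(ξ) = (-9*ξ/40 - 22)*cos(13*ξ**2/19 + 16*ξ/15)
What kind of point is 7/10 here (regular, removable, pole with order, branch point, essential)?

The point is a regular point.

There is no denominator, hence no pole anywhere.
The factor cos(13*ξ**2/19 + 16*ξ/15) is entire.
So the germ continues analytically to 7/10.


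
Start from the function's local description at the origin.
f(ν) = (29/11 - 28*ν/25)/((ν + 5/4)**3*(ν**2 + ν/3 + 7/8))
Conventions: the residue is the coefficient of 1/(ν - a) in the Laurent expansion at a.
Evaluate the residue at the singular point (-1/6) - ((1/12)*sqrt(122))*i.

The residue is (-8139264/22816825) - ((613200576/15310089575)*sqrt(122))*i.

The factor ν**2 + ν/3 + 7/8 splits as (ν - a)(ν - a') with a = (-1/6) - ((1/12)*sqrt(122))*i, a' = (-1/6) + ((1/12)*sqrt(122))*i. At the order-1 pole a set g(ν) = (ν - a)*f(ν) = [(29/11 - 28*ν/25)/(ν + 5/4)**3] / (ν - a').
Simple pole: residue = g(a) at a = (-1/6) - ((1/12)*sqrt(122))*i, which is (-8139264/22816825) - ((613200576/15310089575)*sqrt(122))*i.


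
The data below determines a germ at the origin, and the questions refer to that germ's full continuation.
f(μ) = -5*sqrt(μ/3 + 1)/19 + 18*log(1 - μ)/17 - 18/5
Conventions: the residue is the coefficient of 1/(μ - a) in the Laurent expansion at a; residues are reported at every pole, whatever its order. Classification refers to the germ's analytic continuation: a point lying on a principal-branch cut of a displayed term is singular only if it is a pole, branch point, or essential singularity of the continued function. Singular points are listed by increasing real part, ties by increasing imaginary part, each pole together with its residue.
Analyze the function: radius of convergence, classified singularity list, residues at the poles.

Radius of convergence at 0: 1.
At -3: an algebraic (square-root) branch point.
At 1: a logarithmic branch point.

Branch term (18/17)*log(1 - μ/(1)): its argument vanishes at μ = 1, a logarithmic branch point, modulus 1.
Branch term (-5/19)*sqrt(1 - μ/(-3)): its argument vanishes at μ = -3, a square-root branch point, modulus 3.
The radius of convergence is the smallest modulus among the singular points: 1.
List the singular points by increasing real part (a conjugate pair: the negative imaginary part first).


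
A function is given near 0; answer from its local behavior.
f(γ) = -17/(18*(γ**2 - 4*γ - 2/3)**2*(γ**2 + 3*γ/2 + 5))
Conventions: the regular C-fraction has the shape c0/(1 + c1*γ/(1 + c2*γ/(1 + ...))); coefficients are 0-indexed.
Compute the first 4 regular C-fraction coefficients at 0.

Taylor coefficients (expand at 0): a_0 = -17/40, a_1 = 2091/400, a_2 = -194633/4000, a_3 = 16148079/40000.
c0 = a_0 = -17/40. Peel one level at a time: if S = 1 + c*γ/S' with S'(0) = 1, then c is the γ-coefficient of S and S' = c*γ/(S - 1).
S_1 = c0/f = 1 + (123/10)*γ + (184/5)*γ^2 + ...; c1 = 123/10.
S_2 = c1*γ/(S_1 - 1) = 1 + (-368/123)*γ + (142435/15129)*γ^2 + ...; c2 = -368/123.
S_3 = c2*γ/(S_2 - 1) = 1 + (142435/45264)*γ + ...; c3 = 142435/45264.

The regular C-fraction coefficients are [-17/40, 123/10, -368/123, 142435/45264].


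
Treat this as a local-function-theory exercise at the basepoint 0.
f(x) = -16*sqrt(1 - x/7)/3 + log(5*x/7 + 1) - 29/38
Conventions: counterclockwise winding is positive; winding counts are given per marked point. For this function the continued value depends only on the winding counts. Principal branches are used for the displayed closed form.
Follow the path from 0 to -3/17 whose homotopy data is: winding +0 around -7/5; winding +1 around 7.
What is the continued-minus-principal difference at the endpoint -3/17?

Continued minus principal equals (32/357)*sqrt(14518).

The rational part is single-valued and drops out of the difference; each branch term changes only by its own monodromy.
(1)*log(1 - x/(-7/5)): winding 0 around -7/5, so this term returns to its principal value, contribution 0.
(-16/3)*sqrt(1 - x/(7)): winding +1 is odd, the square root flips sign, contributing -2*(-16/3)*sqrt(1 - (-3/17)/(7)) = -2*(-16/3)*sqrt(122/119) = (32/357)*sqrt(14518).
Summing the contributions at x = -3/17 gives (32/357)*sqrt(14518).


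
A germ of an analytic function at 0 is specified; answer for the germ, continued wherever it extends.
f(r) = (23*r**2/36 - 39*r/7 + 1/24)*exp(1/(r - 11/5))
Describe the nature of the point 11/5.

The point is an essential singularity.

The exponent 1/(r - (11/5)) has a pole at 11/5, so exp(1/(r - (11/5))) takes every nonzero value near it: an essential singularity (not a pole of any order).


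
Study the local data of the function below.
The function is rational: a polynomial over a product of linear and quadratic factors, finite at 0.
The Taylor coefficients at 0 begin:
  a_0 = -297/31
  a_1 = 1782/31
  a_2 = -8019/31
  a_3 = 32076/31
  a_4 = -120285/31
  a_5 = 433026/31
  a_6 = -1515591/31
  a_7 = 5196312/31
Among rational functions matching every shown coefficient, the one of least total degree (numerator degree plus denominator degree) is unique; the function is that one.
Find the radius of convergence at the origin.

No rational of total degree below 2 reproduces all 8 coefficients; solving the [0/2] Pade equations on them gives f(u) = -33/(31*(u + 1/3)**2), whose expansion matches every shown term.
Denominator factor (u + 1/3)^2: pole of order 2 at -1/3, modulus 1/3.
The radius of convergence is the smallest modulus among the singular points: 1/3.

The radius of convergence is 1/3.


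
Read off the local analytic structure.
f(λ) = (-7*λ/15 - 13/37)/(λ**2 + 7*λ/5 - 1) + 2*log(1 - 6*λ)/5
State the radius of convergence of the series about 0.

The radius of convergence is 1/6.

Denominator factor (λ**2 + 7*λ/5 - 1): discriminant 149/25, real irrational roots -7/10 + (1/10)*sqrt(149) and -7/10 - (1/10)*sqrt(149); poles of order 1, moduli -7/10 + (1/10)*sqrt(149) and 7/10 + (1/10)*sqrt(149).
Branch term (2/5)*log(1 - λ/(1/6)): its argument vanishes at λ = 1/6, a logarithmic branch point, modulus 1/6.
The radius of convergence is the smallest modulus among the singular points: 1/6.


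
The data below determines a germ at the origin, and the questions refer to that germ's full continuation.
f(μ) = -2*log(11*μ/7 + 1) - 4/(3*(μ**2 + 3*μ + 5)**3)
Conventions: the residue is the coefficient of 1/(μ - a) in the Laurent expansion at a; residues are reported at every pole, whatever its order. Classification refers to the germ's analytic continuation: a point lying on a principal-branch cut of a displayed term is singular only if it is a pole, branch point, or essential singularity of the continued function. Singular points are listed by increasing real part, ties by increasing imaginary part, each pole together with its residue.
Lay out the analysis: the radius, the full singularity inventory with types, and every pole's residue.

Denominator factor (μ**2 + 3*μ + 5)^3: discriminant -11, complex-conjugate roots (-3/2) + ((1/2)*sqrt(11))*i and (-3/2) - ((1/2)*sqrt(11))*i; poles of order 3, moduli sqrt(5) and sqrt(5).
Branch term (-2)*log(1 - μ/(-7/11)): its argument vanishes at μ = -7/11, a logarithmic branch point, modulus 7/11.
The radius of convergence is the smallest modulus among the singular points: 7/11.
The branch term is analytic at (-3/2) - ((1/2)*sqrt(11))*i and contributes nothing to the residue; only the rational part matters.
The factor μ**2 + 3*μ + 5 splits as (μ - a)(μ - a') with a = (-3/2) - ((1/2)*sqrt(11))*i, a' = (-3/2) + ((1/2)*sqrt(11))*i. At the order-3 pole a set g(μ) = (μ - a)^3*(rational part) = [-4/3] / (μ - a')^3.
Order-3 pole: residue = g''(a)/2; g''((-3/2) - ((1/2)*sqrt(11))*i) = -((16/1331)*sqrt(11))*i, so the residue is -((8/1331)*sqrt(11))*i.
The branch term is analytic at (-3/2) + ((1/2)*sqrt(11))*i and contributes nothing to the residue; only the rational part matters.
The factor μ**2 + 3*μ + 5 splits as (μ - a)(μ - a') with a = (-3/2) + ((1/2)*sqrt(11))*i, a' = (-3/2) - ((1/2)*sqrt(11))*i. At the order-3 pole a set g(μ) = (μ - a)^3*(rational part) = [-4/3] / (μ - a')^3.
Order-3 pole: residue = g''(a)/2; g''((-3/2) + ((1/2)*sqrt(11))*i) = ((16/1331)*sqrt(11))*i, so the residue is ((8/1331)*sqrt(11))*i.
List the singular points by increasing real part (a conjugate pair: the negative imaginary part first).

Radius of convergence at 0: 7/11.
At (-3/2) - ((1/2)*sqrt(11))*i: a pole of order 3; residue -((8/1331)*sqrt(11))*i.
At (-3/2) + ((1/2)*sqrt(11))*i: a pole of order 3; residue ((8/1331)*sqrt(11))*i.
At -7/11: a logarithmic branch point.


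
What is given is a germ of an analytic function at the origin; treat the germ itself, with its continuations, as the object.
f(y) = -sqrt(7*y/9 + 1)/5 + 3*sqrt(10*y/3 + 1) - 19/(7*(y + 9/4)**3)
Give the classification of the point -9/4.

The denominator factor y + 9/4 vanishes at -9/4 and appears to the power 3; the numerator there equals -19/7, nonzero, and no other factor vanishes.
The branch terms are analytic at this point.
Hence a pole whose order is the multiplicity, 3.

The point is a pole of order 3.


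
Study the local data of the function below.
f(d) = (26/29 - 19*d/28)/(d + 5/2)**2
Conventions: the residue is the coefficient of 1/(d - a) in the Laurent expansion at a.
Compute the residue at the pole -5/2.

The residue is -19/28.

At the order-2 pole -5/2 set g(d) = (d - (-5/2))^2*f(d) = 26/29 - 19*d/28.
Order-2 pole: residue = g'(a); g'(-5/2) = -19/28, so the residue is -19/28.


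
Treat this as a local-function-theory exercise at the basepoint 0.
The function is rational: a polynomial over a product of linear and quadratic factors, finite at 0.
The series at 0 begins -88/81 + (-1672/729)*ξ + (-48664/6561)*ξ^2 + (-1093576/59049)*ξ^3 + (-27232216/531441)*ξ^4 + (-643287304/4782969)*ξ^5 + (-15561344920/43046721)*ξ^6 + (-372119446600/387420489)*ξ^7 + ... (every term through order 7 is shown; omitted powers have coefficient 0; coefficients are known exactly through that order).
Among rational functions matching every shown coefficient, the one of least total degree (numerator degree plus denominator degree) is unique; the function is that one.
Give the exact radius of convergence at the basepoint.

No rational of total degree below 3 reproduces all 8 coefficients; solving the [0/3] Pade equations on them gives f(ξ) = -11/(24*(ξ - 3/8)*(ξ**2 - 5*ξ/8 - 9/8)), whose expansion matches every shown term.
Denominator factor (ξ - 3/8): pole of order 1 at 3/8, modulus 3/8.
Denominator factor (ξ**2 - 5*ξ/8 - 9/8): discriminant 313/64, real irrational roots 5/16 + (1/16)*sqrt(313) and 5/16 - (1/16)*sqrt(313); poles of order 1, moduli 5/16 + (1/16)*sqrt(313) and -5/16 + (1/16)*sqrt(313).
The radius of convergence is the smallest modulus among the singular points: 3/8.

The radius of convergence is 3/8.


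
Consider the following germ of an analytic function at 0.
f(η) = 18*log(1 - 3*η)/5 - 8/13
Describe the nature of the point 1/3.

The point is a logarithmic branch point.

The term (18/5)*log(1 - η/(1/3)) has argument 1 - 1/3/(1/3) = 0 at 1/3: a logarithmic (infinitely-sheeted) branch point; the remaining terms are analytic or single-valued there.


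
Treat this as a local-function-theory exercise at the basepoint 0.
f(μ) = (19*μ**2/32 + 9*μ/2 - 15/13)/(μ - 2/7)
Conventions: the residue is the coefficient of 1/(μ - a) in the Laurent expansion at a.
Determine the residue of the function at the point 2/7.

At the order-1 pole 2/7 set g(μ) = (μ - (2/7))*f(μ) = 19*μ**2/32 + 9*μ/2 - 15/13.
Simple pole: residue = g(a) at a = 2/7, which is 919/5096.

The residue is 919/5096.


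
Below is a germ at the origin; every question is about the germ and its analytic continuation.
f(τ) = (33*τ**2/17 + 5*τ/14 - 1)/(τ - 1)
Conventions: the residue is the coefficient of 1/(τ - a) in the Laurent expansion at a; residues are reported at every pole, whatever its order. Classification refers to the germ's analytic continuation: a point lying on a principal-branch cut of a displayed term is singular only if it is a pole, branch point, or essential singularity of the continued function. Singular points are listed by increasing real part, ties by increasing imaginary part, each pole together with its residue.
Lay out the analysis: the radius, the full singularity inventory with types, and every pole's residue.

Denominator factor (τ - 1): pole of order 1 at 1, modulus 1.
The radius of convergence is the smallest modulus among the singular points: 1.
At the order-1 pole 1 set g(τ) = (τ - (1))*f(τ) = 33*τ**2/17 + 5*τ/14 - 1.
Simple pole: residue = g(a) at a = 1, which is 309/238.

Radius of convergence at 0: 1.
At 1: a pole of order 1; residue 309/238.


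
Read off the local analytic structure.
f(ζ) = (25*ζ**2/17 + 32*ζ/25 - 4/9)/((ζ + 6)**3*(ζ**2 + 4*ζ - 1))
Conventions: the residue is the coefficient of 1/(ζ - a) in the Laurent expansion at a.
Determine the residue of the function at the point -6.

At the order-3 pole -6 set g(ζ) = (ζ - (-6))^3*f(ζ) = (25*ζ**2/17 + 32*ζ/25 - 4/9)/(ζ**2 + 4*ζ - 1).
Order-3 pole: residue = g''(a)/2; g''(-6) = 154798/92565, so the residue is 77399/92565.

The residue is 77399/92565.


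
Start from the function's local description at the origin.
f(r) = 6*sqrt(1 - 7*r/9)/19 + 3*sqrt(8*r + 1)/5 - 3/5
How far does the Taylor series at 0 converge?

Branch term (6/19)*sqrt(1 - r/(9/7)): its argument vanishes at r = 9/7, a square-root branch point, modulus 9/7.
Branch term (3/5)*sqrt(1 - r/(-1/8)): its argument vanishes at r = -1/8, a square-root branch point, modulus 1/8.
The radius of convergence is the smallest modulus among the singular points: 1/8.

The radius of convergence is 1/8.


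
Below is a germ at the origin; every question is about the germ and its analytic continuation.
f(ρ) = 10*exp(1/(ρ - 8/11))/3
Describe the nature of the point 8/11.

The exponent 1/(ρ - (8/11)) has a pole at 8/11, so exp(1/(ρ - (8/11))) takes every nonzero value near it: an essential singularity (not a pole of any order).

The point is an essential singularity.


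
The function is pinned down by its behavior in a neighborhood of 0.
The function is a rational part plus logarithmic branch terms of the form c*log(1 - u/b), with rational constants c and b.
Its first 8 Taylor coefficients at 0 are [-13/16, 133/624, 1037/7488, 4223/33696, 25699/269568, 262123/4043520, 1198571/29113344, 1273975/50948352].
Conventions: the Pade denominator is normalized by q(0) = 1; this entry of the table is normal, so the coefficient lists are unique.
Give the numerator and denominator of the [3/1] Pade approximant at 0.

The Pade approximant has numerator coefficients [-13/16, 17522665/21081216, -1495399/63243648, 45490897/2276771328]; denominator coefficients [1, -25699/33784].

Taylor coefficients needed (read off): a_0 = -13/16, a_1 = 133/624, a_2 = 1037/7488, a_3 = 4223/33696, a_4 = 25699/269568.
Write the denominator as Q(u) = 1 + q1*u. Requiring Q*f - P = O(u^5) with deg P <= 3 kills the coefficients of u^4..u^4 in Q*f:
  u^4: a_4 + q1*a_3 = 0, i.e. 25699/269568 + (4223/33696)*q1 = 0.
Solving this linear system: q1 = -25699/33784.
The numerator is Q*f truncated at degree 3: P0 = a_0 = -13/16; P1 = a_1 + q1*a_0 = 17522665/21081216; P2 = a_2 + q1*a_1 = -1495399/63243648; P3 = a_3 + q1*a_2 = 45490897/2276771328.


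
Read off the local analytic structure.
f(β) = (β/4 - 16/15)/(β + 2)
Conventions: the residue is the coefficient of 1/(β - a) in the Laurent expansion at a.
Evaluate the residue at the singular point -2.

At the order-1 pole -2 set g(β) = (β - (-2))*f(β) = β/4 - 16/15.
Simple pole: residue = g(a) at a = -2, which is -47/30.

The residue is -47/30.


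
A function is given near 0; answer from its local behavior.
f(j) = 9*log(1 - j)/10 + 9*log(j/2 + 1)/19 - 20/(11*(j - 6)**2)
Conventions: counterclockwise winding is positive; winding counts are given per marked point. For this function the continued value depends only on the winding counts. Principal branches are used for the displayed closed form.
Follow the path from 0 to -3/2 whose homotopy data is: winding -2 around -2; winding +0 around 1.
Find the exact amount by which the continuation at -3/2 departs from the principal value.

The rational part is single-valued and drops out of the difference; each branch term changes only by its own monodromy.
(9/10)*log(1 - j/(1)): winding 0 around 1, so this term returns to its principal value, contribution 0.
(9/19)*log(1 - j/(-2)): each positive loop around -2 adds 2*pi*i to the log, so winding -2 contributes (9/19)*(-2)*2*pi*i = -(36/19)*pi*i.
Summing the contributions at j = -3/2 gives -(36/19)*pi*i.

Continued minus principal equals -(36/19)*pi*i.


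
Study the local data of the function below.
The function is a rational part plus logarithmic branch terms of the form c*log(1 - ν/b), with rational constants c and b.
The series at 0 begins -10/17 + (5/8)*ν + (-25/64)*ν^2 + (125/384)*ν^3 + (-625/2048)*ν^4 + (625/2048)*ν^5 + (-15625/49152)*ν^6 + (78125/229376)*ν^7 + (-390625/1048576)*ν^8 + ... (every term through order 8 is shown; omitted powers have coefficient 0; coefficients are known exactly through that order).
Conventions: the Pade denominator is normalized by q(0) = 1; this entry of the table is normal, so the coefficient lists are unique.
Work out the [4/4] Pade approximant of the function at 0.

The Pade approximant has numerator coefficients [-10/17, -115/136, -75/7616, 12625/45696, 38125/731136]; denominator coefficients [1, 5/2, 225/112, 125/224, 125/3584].

Taylor coefficients needed (read off): a_0 = -10/17, a_1 = 5/8, a_2 = -25/64, a_3 = 125/384, a_4 = -625/2048, a_5 = 625/2048, a_6 = -15625/49152, a_7 = 78125/229376, a_8 = -390625/1048576.
Write the denominator as Q(ν) = 1 + q1*ν + q2*ν^2 + q3*ν^3 + q4*ν^4. Requiring Q*f - P = O(ν^9) with deg P <= 4 kills the coefficients of ν^5..ν^8 in Q*f:
  ν^5: a_5 + q1*a_4 + q2*a_3 + q3*a_2 + q4*a_1 = 0, i.e. 625/2048 + (-625/2048)*q1 + (125/384)*q2 + (-25/64)*q3 + (5/8)*q4 = 0.
  ν^6: a_6 + q1*a_5 + q2*a_4 + q3*a_3 + q4*a_2 = 0, i.e. -15625/49152 + (625/2048)*q1 + (-625/2048)*q2 + (125/384)*q3 + (-25/64)*q4 = 0.
  ν^7: a_7 + q1*a_6 + q2*a_5 + q3*a_4 + q4*a_3 = 0, i.e. 78125/229376 + (-15625/49152)*q1 + (625/2048)*q2 + (-625/2048)*q3 + (125/384)*q4 = 0.
  ν^8: a_8 + q1*a_7 + q2*a_6 + q3*a_5 + q4*a_4 = 0, i.e. -390625/1048576 + (78125/229376)*q1 + (-15625/49152)*q2 + (625/2048)*q3 + (-625/2048)*q4 = 0.
Solving this linear system: q1 = 5/2, q2 = 225/112, q3 = 125/224, q4 = 125/3584.
The numerator is Q*f truncated at degree 4: P0 = a_0 = -10/17; P1 = a_1 + q1*a_0 = -115/136; P2 = a_2 + q1*a_1 + q2*a_0 = -75/7616; P3 = a_3 + q1*a_2 + q2*a_1 + q3*a_0 = 12625/45696; P4 = a_4 + q1*a_3 + q2*a_2 + q3*a_1 + q4*a_0 = 38125/731136.
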